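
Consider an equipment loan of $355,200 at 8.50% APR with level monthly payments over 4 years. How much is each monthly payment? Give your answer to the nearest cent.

$8,755.08

At 8.50% the monthly rate is 0.0070833, so the payment is 355,200 × 0.0070833 / (1 − 1.0070833^−48) = $8,755.08.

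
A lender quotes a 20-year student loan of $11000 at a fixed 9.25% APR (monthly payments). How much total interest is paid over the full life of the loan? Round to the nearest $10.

$13,180

Monthly rate = 9.25%/12 = 0.0077083; payment = 11,000 × 0.0077083 / (1 − (1+0.0077083)^−240) = $100.75.
Total paid = 240 × $100.75 = $24,180.00; interest = $24,180.00 − $11,000 = $13,180.00.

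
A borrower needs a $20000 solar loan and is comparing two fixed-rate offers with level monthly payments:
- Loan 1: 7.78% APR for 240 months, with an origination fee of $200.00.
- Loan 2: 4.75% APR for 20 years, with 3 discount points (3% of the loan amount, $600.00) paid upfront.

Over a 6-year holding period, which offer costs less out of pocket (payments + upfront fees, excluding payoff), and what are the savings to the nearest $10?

Loan 1: monthly rate = 7.78%/12 = 0.0064833; payment = 20,000 × 0.0064833 / (1 − (1+0.0064833)^−240) = $164.56.
Loan 2: monthly rate = 4.75%/12 = 0.0039583; payment = 20,000 × 0.0039583 / (1 − (1+0.0039583)^−240) = $129.24.
Over 72 months: Loan 1 costs 72 × $164.56 + $200.00 = $12,048.32; Loan 2 costs 72 × $129.24 + $600.00 = $9,905.28.
Loan 2 is cheaper by $12,048.32 − $9,905.28 = $2,143.04.

Loan 2 by $2,140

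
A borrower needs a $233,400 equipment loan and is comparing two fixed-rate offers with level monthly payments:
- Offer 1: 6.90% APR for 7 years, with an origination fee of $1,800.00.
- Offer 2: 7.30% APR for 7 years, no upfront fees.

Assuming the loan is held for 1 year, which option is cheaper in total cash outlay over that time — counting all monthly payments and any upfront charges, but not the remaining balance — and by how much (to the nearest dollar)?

Offer 1: at 6.90% the monthly rate is 0.0057500, so the payment is 233,400 × 0.0057500 / (1 − 1.0057500^−84) = $3,511.23.
Offer 2: monthly rate = 7.3%/12 = 0.0060833; payment = 233,400 × 0.0060833 / (1 − (1+0.0060833)^−84) = $3,556.96.
Over 12 months: Offer 1 costs 12 × $3,511.23 + $1,800.00 = $43,934.76; Offer 2 costs 12 × $3,556.96 = $42,683.52.
Offer 2 is cheaper by $43,934.76 − $42,683.52 = $1,251.24.

Offer 2 by $1,251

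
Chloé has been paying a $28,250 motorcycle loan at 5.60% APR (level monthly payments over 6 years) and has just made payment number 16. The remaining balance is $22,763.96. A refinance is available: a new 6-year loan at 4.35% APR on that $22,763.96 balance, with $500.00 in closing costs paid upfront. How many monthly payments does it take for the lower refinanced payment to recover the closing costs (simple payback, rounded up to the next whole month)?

Current payment = 28,250 × 5.6%/12 / (1 − (1+0.0046667)^−72) = $462.87.
Refinanced payment = 22,763.96 × 0.0036250 / (1 − (1+0.0036250)^−72) = $359.79.
Monthly savings = $462.87 − $359.79 = $103.08.
Break-even = $500.00 / $103.08 = 4.85 → 5 months.

5 months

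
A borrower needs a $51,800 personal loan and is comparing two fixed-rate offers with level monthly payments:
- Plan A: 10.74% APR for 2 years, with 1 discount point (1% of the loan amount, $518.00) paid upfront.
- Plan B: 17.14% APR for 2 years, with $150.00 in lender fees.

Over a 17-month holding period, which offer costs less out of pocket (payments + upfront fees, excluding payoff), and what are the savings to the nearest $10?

Plan A by $2,290

Plan A: monthly rate = 10.74%/12 = 0.0089500; payment = 51,800 × 0.0089500 / (1 − (1+0.0089500)^−24) = $2,408.04.
Plan B: at 17.14% the monthly rate is 0.0142833, so the payment is 51,800 × 0.0142833 / (1 − 1.0142833^−24) = $2,564.60.
Over 17 months: Plan A costs 17 × $2,408.04 + $518.00 = $41,454.68; Plan B costs 17 × $2,564.60 + $150.00 = $43,748.20.
Plan A is cheaper by $43,748.20 − $41,454.68 = $2,293.52.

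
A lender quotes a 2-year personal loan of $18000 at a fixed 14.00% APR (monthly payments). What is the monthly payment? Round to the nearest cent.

$864.23

At 14.00% the monthly rate is 0.0116667, so the payment is 18,000 × 0.0116667 / (1 − 1.0116667^−24) = $864.23.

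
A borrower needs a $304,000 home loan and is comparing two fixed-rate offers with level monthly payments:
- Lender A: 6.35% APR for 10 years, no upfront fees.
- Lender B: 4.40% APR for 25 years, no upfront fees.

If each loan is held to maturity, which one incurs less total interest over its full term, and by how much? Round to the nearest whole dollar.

Lender A by $90,312

Lender A: monthly rate = 6.35%/12 = 0.0052917; payment = 304,000 × 0.0052917 / (1 − (1+0.0052917)^−120) = $3,428.70.
Total interest on Lender A = 120 × $3,428.70 − $304,000 = $107,444.00.
Lender B: monthly rate = 4.4%/12 = 0.0036667; payment = 304,000 × 0.0036667 / (1 − (1+0.0036667)^−300) = $1,672.52.
Total interest on Lender B = 300 × $1,672.52 − $304,000 = $197,756.00.
Lender A is lower by $90,312.00.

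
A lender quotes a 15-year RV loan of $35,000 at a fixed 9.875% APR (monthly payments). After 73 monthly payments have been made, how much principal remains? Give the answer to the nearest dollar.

With monthly rate i = 9.875%/12 = 0.0082292, the balance after k of n payments is P · [(1+i)^n − (1+i)^k] / [(1+i)^n − 1].
(1+0.0082292)^180 = 4.37185981 and (1+0.0082292)^73 = 1.81897089, so the balance is 35,000 × (4.37185981 − 1.81897089) / (4.37185981 − 1) = $26,499.06.

$26,499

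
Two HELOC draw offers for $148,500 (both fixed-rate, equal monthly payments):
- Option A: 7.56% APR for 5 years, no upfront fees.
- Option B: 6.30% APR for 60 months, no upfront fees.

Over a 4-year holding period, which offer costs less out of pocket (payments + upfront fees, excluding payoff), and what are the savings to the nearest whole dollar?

Option A: monthly rate = 7.56%/12 = 0.0063000; payment = 148,500 × 0.0063000 / (1 − (1+0.0063000)^−60) = $2,979.87.
Option B: monthly rate = 6.3%/12 = 0.0052500; payment = 148,500 × 0.0052500 / (1 − (1+0.0052500)^−60) = $2,891.68.
Over 48 months: Option A costs 48 × $2,979.87 = $143,033.76; Option B costs 48 × $2,891.68 = $138,800.64.
Option B is cheaper by $143,033.76 − $138,800.64 = $4,233.12.

Option B by $4,233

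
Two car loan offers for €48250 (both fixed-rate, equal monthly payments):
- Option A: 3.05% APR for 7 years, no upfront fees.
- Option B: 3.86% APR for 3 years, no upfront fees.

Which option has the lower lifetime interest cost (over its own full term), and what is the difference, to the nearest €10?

Option A: monthly rate = 3.05%/12 = 0.0025417; payment = 48,250 × 0.0025417 / (1 − (1+0.0025417)^−84) = €638.63.
Total interest on Option A = 84 × €638.63 − €48,250 = €5,394.92.
Option B: monthly rate = 3.86%/12 = 0.0032167; payment = 48,250 × 0.0032167 / (1 − (1+0.0032167)^−36) = €1,421.53.
Total interest on Option B = 36 × €1,421.53 − €48,250 = €2,925.08.
Option B is lower by €2,469.84.

Option B by €2,470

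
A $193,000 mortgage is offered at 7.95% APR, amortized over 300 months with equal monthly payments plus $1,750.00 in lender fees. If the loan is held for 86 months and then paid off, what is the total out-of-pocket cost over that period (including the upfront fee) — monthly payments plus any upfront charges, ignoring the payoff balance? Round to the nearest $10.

At 7.95% the monthly rate is 0.0066250, so the payment is 193,000 × 0.0066250 / (1 − 1.0066250^−300) = $1,483.22.
Total outlay = 86 × $1,483.22 + $1,750.00 = $129,306.92.

$129,310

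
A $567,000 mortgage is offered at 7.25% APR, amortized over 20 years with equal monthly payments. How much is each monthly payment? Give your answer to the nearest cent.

$4,481.43

At 7.25% the monthly rate is 0.0060417, so the payment is 567,000 × 0.0060417 / (1 − 1.0060417^−240) = $4,481.43.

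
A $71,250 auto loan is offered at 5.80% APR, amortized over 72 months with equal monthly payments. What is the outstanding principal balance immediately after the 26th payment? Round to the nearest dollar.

$48,322

With monthly rate i = 5.8%/12 = 0.0048333, the balance after k of n payments is P · [(1+i)^n − (1+i)^k] / [(1+i)^n − 1].
(1+0.0048333)^72 = 1.41504552 and (1+0.0048333)^26 = 1.13356093, so the balance is 71,250 × (1.41504552 − 1.13356093) / (1.41504552 − 1) = $48,321.87.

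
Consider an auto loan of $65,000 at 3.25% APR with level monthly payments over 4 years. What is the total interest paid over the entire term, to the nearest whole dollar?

$4,404

At 3.25% the monthly rate is 0.0027083, so the payment is 65,000 × 0.0027083 / (1 − 1.0027083^−48) = $1,445.92.
Total paid = 48 × $1,445.92 = $69,404.16; interest = $69,404.16 − $65,000 = $4,404.16.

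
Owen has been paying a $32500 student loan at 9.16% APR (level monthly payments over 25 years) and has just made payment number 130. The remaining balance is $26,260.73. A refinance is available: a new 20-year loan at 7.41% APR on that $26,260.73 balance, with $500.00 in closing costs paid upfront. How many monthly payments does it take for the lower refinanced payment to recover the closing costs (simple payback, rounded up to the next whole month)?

8 months

Current payment = 32,500 × 9.16%/12 / (1 − (1+0.0076333)^−300) = $276.31.
Refinanced payment = 26,260.73 × 0.0061750 / (1 − (1+0.0061750)^−240) = $210.11.
Monthly savings = $276.31 − $210.11 = $66.20.
Break-even = $500.00 / $66.20 = 7.55 → 8 months.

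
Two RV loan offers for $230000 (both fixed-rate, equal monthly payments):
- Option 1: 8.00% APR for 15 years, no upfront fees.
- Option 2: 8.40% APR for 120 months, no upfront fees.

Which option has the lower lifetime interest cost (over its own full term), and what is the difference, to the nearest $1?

Option 1: monthly rate = 8%/12 = 0.0066667; payment = 230,000 × 0.0066667 / (1 − (1+0.0066667)^−180) = $2,198.00.
Total interest on Option 1 = 180 × $2,198.00 − $230,000 = $165,640.00.
Option 2: monthly rate = 8.4%/12 = 0.0070000; payment = 230,000 × 0.0070000 / (1 − (1+0.0070000)^−120) = $2,839.38.
Total interest on Option 2 = 120 × $2,839.38 − $230,000 = $110,725.60.
Option 2 is lower by $54,914.40.

Option 2 by $54,914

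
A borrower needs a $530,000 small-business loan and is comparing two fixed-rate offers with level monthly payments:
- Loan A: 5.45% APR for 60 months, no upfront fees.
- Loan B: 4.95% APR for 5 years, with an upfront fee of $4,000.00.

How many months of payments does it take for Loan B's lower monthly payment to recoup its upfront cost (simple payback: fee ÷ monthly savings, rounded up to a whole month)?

Loan A: at 5.45% the monthly rate is 0.0045417, so the payment is 530,000 × 0.0045417 / (1 − 1.0045417^−60) = $10,111.39.
Loan B: monthly rate = 4.95%/12 = 0.0041250; payment = 530,000 × 0.0041250 / (1 − (1+0.0041250)^−60) = $9,989.62.
Monthly savings = $10,111.39 − $9,989.62 = $121.77.
Break-even = $4,000.00 / $121.77 = 32.85 → 33 months.

33 months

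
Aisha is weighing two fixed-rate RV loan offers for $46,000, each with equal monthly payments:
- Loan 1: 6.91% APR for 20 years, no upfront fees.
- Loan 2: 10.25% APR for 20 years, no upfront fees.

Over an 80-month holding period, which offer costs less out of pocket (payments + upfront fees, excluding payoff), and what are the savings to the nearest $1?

Loan 1 by $7,792

Loan 1: at 6.91% the monthly rate is 0.0057583, so the payment is 46,000 × 0.0057583 / (1 − 1.0057583^−240) = $354.16.
Loan 2: monthly rate = 10.25%/12 = 0.0085417; payment = 46,000 × 0.0085417 / (1 − (1+0.0085417)^−240) = $451.56.
Over 80 months: Loan 1 costs 80 × $354.16 = $28,332.80; Loan 2 costs 80 × $451.56 = $36,124.80.
Loan 1 is cheaper by $36,124.80 − $28,332.80 = $7,792.00.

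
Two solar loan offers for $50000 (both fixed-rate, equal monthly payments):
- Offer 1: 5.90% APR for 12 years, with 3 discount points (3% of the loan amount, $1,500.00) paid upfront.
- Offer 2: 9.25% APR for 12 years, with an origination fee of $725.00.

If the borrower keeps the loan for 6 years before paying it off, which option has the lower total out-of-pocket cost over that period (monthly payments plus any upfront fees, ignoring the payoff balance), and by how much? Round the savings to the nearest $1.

Offer 1 by $5,758

Offer 1: monthly rate = 5.9%/12 = 0.0049167; payment = 50,000 × 0.0049167 / (1 − (1+0.0049167)^−144) = $485.34.
Offer 2: monthly rate = 9.25%/12 = 0.0077083; payment = 50,000 × 0.0077083 / (1 − (1+0.0077083)^−144) = $576.08.
Over 72 months: Offer 1 costs 72 × $485.34 + $1,500.00 = $36,444.48; Offer 2 costs 72 × $576.08 + $725.00 = $42,202.76.
Offer 1 is cheaper by $42,202.76 − $36,444.48 = $5,758.28.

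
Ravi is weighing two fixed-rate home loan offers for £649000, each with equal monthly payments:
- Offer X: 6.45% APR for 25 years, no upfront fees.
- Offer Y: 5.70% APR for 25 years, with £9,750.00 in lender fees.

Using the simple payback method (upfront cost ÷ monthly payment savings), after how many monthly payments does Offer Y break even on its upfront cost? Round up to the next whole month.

33 months

Offer X: monthly rate = 6.45%/12 = 0.0053750; payment = 649,000 × 0.0053750 / (1 − (1+0.0053750)^−300) = £4,361.84.
Offer Y: monthly rate = 5.7%/12 = 0.0047500; payment = 649,000 × 0.0047500 / (1 − (1+0.0047500)^−300) = £4,063.31.
Monthly savings = £4,361.84 − £4,063.31 = £298.53.
Break-even = £9,750.00 / £298.53 = 32.66 → 33 months.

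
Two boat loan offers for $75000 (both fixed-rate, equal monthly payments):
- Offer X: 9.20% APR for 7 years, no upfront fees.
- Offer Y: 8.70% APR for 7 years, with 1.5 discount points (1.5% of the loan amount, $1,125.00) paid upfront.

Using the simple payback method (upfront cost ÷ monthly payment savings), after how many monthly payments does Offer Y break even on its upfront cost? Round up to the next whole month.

Offer X: at 9.20% the monthly rate is 0.0076667, so the payment is 75,000 × 0.0076667 / (1 − 1.0076667^−84) = $1,214.31.
Offer Y: monthly rate = 8.7%/12 = 0.0072500; payment = 75,000 × 0.0072500 / (1 − (1+0.0072500)^−84) = $1,195.29.
Monthly savings = $1,214.31 − $1,195.29 = $19.02.
Break-even = $1,125.00 / $19.02 = 59.15 → 60 months.

60 months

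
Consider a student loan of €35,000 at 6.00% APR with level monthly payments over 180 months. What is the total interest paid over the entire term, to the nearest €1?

€18,163

Monthly rate = 6%/12 = 0.0050000; payment = 35,000 × 0.0050000 / (1 − (1+0.0050000)^−180) = €295.35.
Total paid = 180 × €295.35 = €53,163.00; interest = €53,163.00 − €35,000 = €18,163.00.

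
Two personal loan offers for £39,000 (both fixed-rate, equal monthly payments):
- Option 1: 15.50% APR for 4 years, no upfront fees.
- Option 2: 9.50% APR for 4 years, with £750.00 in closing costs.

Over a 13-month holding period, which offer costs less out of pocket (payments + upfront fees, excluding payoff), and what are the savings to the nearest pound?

Option 1: at 15.50% the monthly rate is 0.0129167, so the payment is 39,000 × 0.0129167 / (1 − 1.0129167^−48) = £1,095.31.
Option 2: monthly rate = 9.5%/12 = 0.0079167; payment = 39,000 × 0.0079167 / (1 − (1+0.0079167)^−48) = £979.80.
Over 13 months: Option 1 costs 13 × £1,095.31 = £14,239.03; Option 2 costs 13 × £979.80 + £750.00 = £13,487.40.
Option 2 is cheaper by £14,239.03 − £13,487.40 = £751.63.

Option 2 by £752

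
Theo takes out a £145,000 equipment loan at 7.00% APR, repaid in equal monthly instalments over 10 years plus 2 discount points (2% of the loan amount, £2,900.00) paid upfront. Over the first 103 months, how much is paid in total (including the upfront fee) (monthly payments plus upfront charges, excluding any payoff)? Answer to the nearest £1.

£176,308

Monthly rate = 7%/12 = 0.0058333; payment = 145,000 × 0.0058333 / (1 − (1+0.0058333)^−120) = £1,683.57.
Total outlay = 103 × £1,683.57 + £2,900.00 = £176,307.71.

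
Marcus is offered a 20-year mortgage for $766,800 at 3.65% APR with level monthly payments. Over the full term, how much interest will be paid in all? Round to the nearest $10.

At 3.65% the monthly rate is 0.0030417, so the payment is 766,800 × 0.0030417 / (1 − 1.0030417^−240) = $4,506.46.
Total paid = 240 × $4,506.46 = $1,081,550.40; interest = $1,081,550.40 − $766,800 = $314,750.40.

$314,750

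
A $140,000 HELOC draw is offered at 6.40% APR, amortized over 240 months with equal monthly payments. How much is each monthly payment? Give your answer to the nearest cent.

Monthly rate = 6.4%/12 = 0.0053333; payment = 140,000 × 0.0053333 / (1 − (1+0.0053333)^−240) = $1,035.58.

$1,035.58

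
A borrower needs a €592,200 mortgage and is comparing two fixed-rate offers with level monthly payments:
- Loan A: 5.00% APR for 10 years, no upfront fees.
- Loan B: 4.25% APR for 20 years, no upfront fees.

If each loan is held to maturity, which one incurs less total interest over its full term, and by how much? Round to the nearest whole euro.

Loan A: at 5.00% the monthly rate is 0.0041667, so the payment is 592,200 × 0.0041667 / (1 − 1.0041667^−120) = €6,281.20.
Total interest on Loan A = 120 × €6,281.20 − €592,200 = €161,544.00.
Loan B: at 4.25% the monthly rate is 0.0035417, so the payment is 592,200 × 0.0035417 / (1 − 1.0035417^−240) = €3,667.11.
Total interest on Loan B = 240 × €3,667.11 − €592,200 = €287,906.40.
Loan A is lower by €126,362.40.

Loan A by €126,362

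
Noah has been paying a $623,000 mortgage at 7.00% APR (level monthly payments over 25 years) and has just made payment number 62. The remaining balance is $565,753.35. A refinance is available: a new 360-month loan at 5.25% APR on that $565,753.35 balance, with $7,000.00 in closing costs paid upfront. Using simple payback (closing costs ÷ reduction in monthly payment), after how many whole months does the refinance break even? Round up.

Current payment = 623,000 × 7%/12 / (1 − (1+0.0058333)^−300) = $4,403.23.
Refinanced payment = 565,753.35 × 0.0043750 / (1 − (1+0.0043750)^−360) = $3,124.11.
Monthly savings = $4,403.23 − $3,124.11 = $1,279.12.
Break-even = $7,000.00 / $1,279.12 = 5.47 → 6 months.

6 months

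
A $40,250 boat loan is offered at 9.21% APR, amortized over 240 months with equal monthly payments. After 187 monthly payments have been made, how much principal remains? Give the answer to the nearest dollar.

$15,957

With monthly rate i = 9.21%/12 = 0.0076750, the balance after k of n payments is P · [(1+i)^n − (1+i)^k] / [(1+i)^n − 1].
(1+0.0076750)^240 = 6.26492919 and (1+0.0076750)^187 = 4.17763520, so the balance is 40,250 × (6.26492919 − 4.17763520) / (6.26492919 − 1) = $15,957.21.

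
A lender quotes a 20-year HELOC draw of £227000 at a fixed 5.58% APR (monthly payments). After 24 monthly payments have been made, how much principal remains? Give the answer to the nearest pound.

£213,925

With monthly rate i = 5.58%/12 = 0.0046500, the balance after k of n payments is P · [(1+i)^n − (1+i)^k] / [(1+i)^n − 1].
(1+0.0046500)^240 = 3.04473331 and (1+0.0046500)^24 = 1.11777637, so the balance is 227,000 × (3.04473331 − 1.11777637) / (3.04473331 − 1) = £213,924.83.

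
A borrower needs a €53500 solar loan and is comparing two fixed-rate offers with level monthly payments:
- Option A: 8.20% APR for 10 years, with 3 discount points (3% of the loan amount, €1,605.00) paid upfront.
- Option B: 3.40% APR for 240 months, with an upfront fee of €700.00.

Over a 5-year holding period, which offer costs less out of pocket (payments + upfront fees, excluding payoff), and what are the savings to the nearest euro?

Option B by €21,739

Option A: at 8.20% the monthly rate is 0.0068333, so the payment is 53,500 × 0.0068333 / (1 − 1.0068333^−120) = €654.77.
Option B: at 3.40% the monthly rate is 0.0028333, so the payment is 53,500 × 0.0028333 / (1 − 1.0028333^−240) = €307.54.
Over 60 months: Option A costs 60 × €654.77 + €1,605.00 = €40,891.20; Option B costs 60 × €307.54 + €700.00 = €19,152.40.
Option B is cheaper by €40,891.20 − €19,152.40 = €21,738.80.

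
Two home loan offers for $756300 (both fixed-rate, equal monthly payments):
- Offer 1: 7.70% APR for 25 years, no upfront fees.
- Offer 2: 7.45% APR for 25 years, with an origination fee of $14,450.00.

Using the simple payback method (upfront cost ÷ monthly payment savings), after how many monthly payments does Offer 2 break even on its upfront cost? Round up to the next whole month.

118 months

Offer 1: monthly rate = 7.7%/12 = 0.0064167; payment = 756,300 × 0.0064167 / (1 − (1+0.0064167)^−300) = $5,687.75.
Offer 2: at 7.45% the monthly rate is 0.0062083, so the payment is 756,300 × 0.0062083 / (1 − 1.0062083^−300) = $5,564.42.
Monthly savings = $5,687.75 − $5,564.42 = $123.33.
Break-even = $14,450.00 / $123.33 = 117.17 → 118 months.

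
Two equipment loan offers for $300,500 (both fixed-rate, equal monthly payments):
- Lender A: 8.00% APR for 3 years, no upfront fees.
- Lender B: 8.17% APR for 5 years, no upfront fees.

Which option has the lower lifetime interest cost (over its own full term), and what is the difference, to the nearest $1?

Lender A by $28,055

Lender A: at 8.00% the monthly rate is 0.0066667, so the payment is 300,500 × 0.0066667 / (1 − 1.0066667^−36) = $9,416.58.
Total interest on Lender A = 36 × $9,416.58 − $300,500 = $38,496.88.
Lender B: at 8.17% the monthly rate is 0.0068083, so the payment is 300,500 × 0.0068083 / (1 − 1.0068083^−60) = $6,117.53.
Total interest on Lender B = 60 × $6,117.53 − $300,500 = $66,551.80.
Lender A is lower by $28,054.92.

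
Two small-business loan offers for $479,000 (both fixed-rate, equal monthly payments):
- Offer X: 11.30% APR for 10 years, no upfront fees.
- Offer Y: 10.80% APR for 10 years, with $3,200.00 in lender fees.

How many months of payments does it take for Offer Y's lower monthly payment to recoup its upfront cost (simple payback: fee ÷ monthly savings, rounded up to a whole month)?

Offer X: monthly rate = 11.3%/12 = 0.0094167; payment = 479,000 × 0.0094167 / (1 − (1+0.0094167)^−120) = $6,679.83.
Offer Y: at 10.80% the monthly rate is 0.0090000, so the payment is 479,000 × 0.0090000 / (1 − 1.0090000^−120) = $6,544.11.
Monthly savings = $6,679.83 − $6,544.11 = $135.72.
Break-even = $3,200.00 / $135.72 = 23.58 → 24 months.

24 months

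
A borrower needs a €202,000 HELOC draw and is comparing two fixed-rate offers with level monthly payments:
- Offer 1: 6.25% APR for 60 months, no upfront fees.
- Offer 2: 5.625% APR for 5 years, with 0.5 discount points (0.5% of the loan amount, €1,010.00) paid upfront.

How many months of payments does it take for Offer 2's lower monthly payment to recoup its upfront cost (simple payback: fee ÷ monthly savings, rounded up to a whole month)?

Offer 1: at 6.25% the monthly rate is 0.0052083, so the payment is 202,000 × 0.0052083 / (1 − 1.0052083^−60) = €3,928.75.
Offer 2: at 5.625% the monthly rate is 0.0046875, so the payment is 202,000 × 0.0046875 / (1 − 1.0046875^−60) = €3,870.10.
Monthly savings = €3,928.75 − €3,870.10 = €58.65.
Break-even = €1,010.00 / €58.65 = 17.22 → 18 months.

18 months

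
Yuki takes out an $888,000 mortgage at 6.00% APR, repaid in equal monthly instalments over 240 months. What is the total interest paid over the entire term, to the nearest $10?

Monthly rate = 6%/12 = 0.0050000; payment = 888,000 × 0.0050000 / (1 − (1+0.0050000)^−240) = $6,361.91.
Total paid = 240 × $6,361.91 = $1,526,858.40; interest = $1,526,858.40 − $888,000 = $638,858.40.

$638,860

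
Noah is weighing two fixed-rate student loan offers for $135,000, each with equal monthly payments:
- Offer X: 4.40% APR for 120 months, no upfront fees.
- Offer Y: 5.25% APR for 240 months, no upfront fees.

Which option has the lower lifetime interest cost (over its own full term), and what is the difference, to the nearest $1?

Offer X: monthly rate = 4.4%/12 = 0.0036667; payment = 135,000 × 0.0036667 / (1 − (1+0.0036667)^−120) = $1,392.62.
Total interest on Offer X = 120 × $1,392.62 − $135,000 = $32,114.40.
Offer Y: monthly rate = 5.25%/12 = 0.0043750; payment = 135,000 × 0.0043750 / (1 − (1+0.0043750)^−240) = $909.69.
Total interest on Offer Y = 240 × $909.69 − $135,000 = $83,325.60.
Offer X is lower by $51,211.20.

Offer X by $51,211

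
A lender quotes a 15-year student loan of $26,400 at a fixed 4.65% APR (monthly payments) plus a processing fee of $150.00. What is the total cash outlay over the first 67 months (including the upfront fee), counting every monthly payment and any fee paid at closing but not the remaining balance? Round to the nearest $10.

$13,820

Monthly rate = 4.65%/12 = 0.0038750; payment = 26,400 × 0.0038750 / (1 − (1+0.0038750)^−180) = $203.99.
Total outlay = 67 × $203.99 + $150.00 = $13,817.33.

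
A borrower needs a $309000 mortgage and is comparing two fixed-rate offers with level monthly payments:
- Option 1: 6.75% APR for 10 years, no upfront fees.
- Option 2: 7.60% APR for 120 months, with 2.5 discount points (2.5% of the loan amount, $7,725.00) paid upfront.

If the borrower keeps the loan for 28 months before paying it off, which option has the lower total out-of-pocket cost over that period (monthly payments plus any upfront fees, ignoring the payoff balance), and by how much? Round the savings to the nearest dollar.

Option 1 by $11,532

Option 1: at 6.75% the monthly rate is 0.0056250, so the payment is 309,000 × 0.0056250 / (1 − 1.0056250^−120) = $3,548.07.
Option 2: monthly rate = 7.6%/12 = 0.0063333; payment = 309,000 × 0.0063333 / (1 − (1+0.0063333)^−120) = $3,684.03.
Over 28 months: Option 1 costs 28 × $3,548.07 = $99,345.96; Option 2 costs 28 × $3,684.03 + $7,725.00 = $110,877.84.
Option 1 is cheaper by $110,877.84 − $99,345.96 = $11,531.88.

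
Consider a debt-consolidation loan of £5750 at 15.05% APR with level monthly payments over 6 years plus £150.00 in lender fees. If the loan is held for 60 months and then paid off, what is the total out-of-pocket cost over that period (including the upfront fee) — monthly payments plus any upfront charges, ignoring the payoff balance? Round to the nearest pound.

At 15.05% the monthly rate is 0.0125417, so the payment is 5,750 × 0.0125417 / (1 − 1.0125417^−72) = £121.74.
Total outlay = 60 × £121.74 + £150.00 = £7,454.40.

£7,454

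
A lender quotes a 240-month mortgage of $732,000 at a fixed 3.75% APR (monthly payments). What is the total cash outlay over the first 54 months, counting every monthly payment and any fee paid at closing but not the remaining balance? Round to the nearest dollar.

Monthly rate = 3.75%/12 = 0.0031250; payment = 732,000 × 0.0031250 / (1 − (1+0.0031250)^−240) = $4,339.94.
Total outlay = 54 × $4,339.94 = $234,356.76.

$234,357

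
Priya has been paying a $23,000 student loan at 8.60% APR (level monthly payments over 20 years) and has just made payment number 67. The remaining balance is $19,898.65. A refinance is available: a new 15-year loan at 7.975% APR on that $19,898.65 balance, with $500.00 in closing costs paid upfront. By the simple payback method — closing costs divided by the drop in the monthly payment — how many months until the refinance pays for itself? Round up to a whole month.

Current payment = 23,000 × 8.6%/12 / (1 − (1+0.0071667)^−240) = $201.06.
Refinanced payment = 19,898.65 × 0.0066458 / (1 − (1+0.0066458)^−180) = $189.87.
Monthly savings = $201.06 − $189.87 = $11.19.
Break-even = $500.00 / $11.19 = 44.68 → 45 months.

45 months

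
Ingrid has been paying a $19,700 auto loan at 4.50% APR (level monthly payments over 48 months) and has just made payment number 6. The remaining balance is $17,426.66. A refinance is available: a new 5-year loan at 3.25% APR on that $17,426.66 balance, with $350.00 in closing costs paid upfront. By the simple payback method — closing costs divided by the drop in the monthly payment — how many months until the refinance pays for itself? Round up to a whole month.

Current payment = 19,700 × 4.5%/12 / (1 − (1+0.0037500)^−48) = $449.23.
Refinanced payment = 17,426.66 × 0.0027083 / (1 − (1+0.0027083)^−60) = $315.07.
Monthly savings = $449.23 − $315.07 = $134.16.
Break-even = $350.00 / $134.16 = 2.61 → 3 months.

3 months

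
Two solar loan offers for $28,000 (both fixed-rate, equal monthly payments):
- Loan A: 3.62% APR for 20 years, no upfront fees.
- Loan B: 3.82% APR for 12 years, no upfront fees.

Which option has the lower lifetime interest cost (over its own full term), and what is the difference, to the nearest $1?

Loan B by $4,439

Loan A: monthly rate = 3.62%/12 = 0.0030167; payment = 28,000 × 0.0030167 / (1 − (1+0.0030167)^−240) = $164.12.
Total interest on Loan A = 240 × $164.12 − $28,000 = $11,388.80.
Loan B: at 3.82% the monthly rate is 0.0031833, so the payment is 28,000 × 0.0031833 / (1 − 1.0031833^−144) = $242.71.
Total interest on Loan B = 144 × $242.71 − $28,000 = $6,950.24.
Loan B is lower by $4,438.56.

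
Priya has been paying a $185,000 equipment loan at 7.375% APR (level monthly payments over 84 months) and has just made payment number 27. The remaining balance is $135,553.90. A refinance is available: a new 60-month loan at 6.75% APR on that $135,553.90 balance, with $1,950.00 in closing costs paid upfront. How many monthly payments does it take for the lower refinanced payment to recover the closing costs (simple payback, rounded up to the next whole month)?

13 months

Current payment = 185,000 × 7.375%/12 / (1 − (1+0.0061458)^−84) = $2,826.18.
Refinanced payment = 135,553.90 × 0.0056250 / (1 − (1+0.0056250)^−60) = $2,668.17.
Monthly savings = $2,826.18 − $2,668.17 = $158.01.
Break-even = $1,950.00 / $158.01 = 12.34 → 13 months.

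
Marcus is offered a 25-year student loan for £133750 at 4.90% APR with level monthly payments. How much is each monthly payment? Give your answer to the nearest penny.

Monthly rate = 4.9%/12 = 0.0040833; payment = 133,750 × 0.0040833 / (1 − (1+0.0040833)^−300) = £774.12.

£774.12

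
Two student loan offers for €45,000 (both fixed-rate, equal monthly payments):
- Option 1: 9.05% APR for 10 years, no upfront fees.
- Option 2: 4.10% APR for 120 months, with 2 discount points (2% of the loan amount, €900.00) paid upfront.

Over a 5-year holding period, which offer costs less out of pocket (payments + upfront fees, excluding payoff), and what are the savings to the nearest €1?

Option 1: monthly rate = 9.05%/12 = 0.0075417; payment = 45,000 × 0.0075417 / (1 − (1+0.0075417)^−120) = €571.26.
Option 2: at 4.10% the monthly rate is 0.0034167, so the payment is 45,000 × 0.0034167 / (1 − 1.0034167^−120) = €457.74.
Over 60 months: Option 1 costs 60 × €571.26 = €34,275.60; Option 2 costs 60 × €457.74 + €900.00 = €28,364.40.
Option 2 is cheaper by €34,275.60 − €28,364.40 = €5,911.20.

Option 2 by €5,911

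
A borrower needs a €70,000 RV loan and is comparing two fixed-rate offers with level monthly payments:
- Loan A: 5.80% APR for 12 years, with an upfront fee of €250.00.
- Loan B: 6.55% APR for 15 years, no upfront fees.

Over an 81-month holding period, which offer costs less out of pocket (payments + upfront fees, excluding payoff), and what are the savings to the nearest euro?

Loan A: monthly rate = 5.8%/12 = 0.0048333; payment = 70,000 × 0.0048333 / (1 − (1+0.0048333)^−144) = €675.87.
Loan B: at 6.55% the monthly rate is 0.0054583, so the payment is 70,000 × 0.0054583 / (1 − 1.0054583^−180) = €611.70.
Over 81 months: Loan A costs 81 × €675.87 + €250.00 = €54,995.47; Loan B costs 81 × €611.70 = €49,547.70.
Loan B is cheaper by €54,995.47 − €49,547.70 = €5,447.77.

Loan B by €5,448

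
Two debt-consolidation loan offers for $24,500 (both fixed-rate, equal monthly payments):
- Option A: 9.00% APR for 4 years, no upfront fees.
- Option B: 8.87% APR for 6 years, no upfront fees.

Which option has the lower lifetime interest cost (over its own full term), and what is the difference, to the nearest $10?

Option A: monthly rate = 9%/12 = 0.0075000; payment = 24,500 × 0.0075000 / (1 − (1+0.0075000)^−48) = $609.68.
Total interest on Option A = 48 × $609.68 − $24,500 = $4,764.64.
Option B: monthly rate = 8.87%/12 = 0.0073917; payment = 24,500 × 0.0073917 / (1 − (1+0.0073917)^−72) = $440.05.
Total interest on Option B = 72 × $440.05 − $24,500 = $7,183.60.
Option A is lower by $2,418.96.

Option A by $2,420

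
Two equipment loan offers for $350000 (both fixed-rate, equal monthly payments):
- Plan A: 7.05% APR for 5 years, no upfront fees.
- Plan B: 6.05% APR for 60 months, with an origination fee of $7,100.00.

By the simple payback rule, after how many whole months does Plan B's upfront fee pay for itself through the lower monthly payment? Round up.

Plan A: at 7.05% the monthly rate is 0.0058750, so the payment is 350,000 × 0.0058750 / (1 − 1.0058750^−60) = $6,938.68.
Plan B: at 6.05% the monthly rate is 0.0050417, so the payment is 350,000 × 0.0050417 / (1 − 1.0050417^−60) = $6,774.62.
Monthly savings = $6,938.68 − $6,774.62 = $164.06.
Break-even = $7,100.00 / $164.06 = 43.28 → 44 months.

44 months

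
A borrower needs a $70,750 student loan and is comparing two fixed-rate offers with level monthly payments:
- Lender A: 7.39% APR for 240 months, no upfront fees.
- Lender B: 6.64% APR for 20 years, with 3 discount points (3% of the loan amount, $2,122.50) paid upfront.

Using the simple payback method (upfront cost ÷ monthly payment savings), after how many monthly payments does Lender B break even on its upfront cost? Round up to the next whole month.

Lender A: at 7.39% the monthly rate is 0.0061583, so the payment is 70,750 × 0.0061583 / (1 − 1.0061583^−240) = $565.21.
Lender B: monthly rate = 6.64%/12 = 0.0055333; payment = 70,750 × 0.0055333 / (1 − (1+0.0055333)^−240) = $533.34.
Monthly savings = $565.21 − $533.34 = $31.87.
Break-even = $2,122.50 / $31.87 = 66.60 → 67 months.

67 months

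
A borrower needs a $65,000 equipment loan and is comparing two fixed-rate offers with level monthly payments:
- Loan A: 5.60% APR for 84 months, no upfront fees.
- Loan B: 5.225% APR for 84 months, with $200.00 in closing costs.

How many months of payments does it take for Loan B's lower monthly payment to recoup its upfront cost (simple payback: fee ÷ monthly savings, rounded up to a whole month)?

18 months

Loan A: monthly rate = 5.6%/12 = 0.0046667; payment = 65,000 × 0.0046667 / (1 − (1+0.0046667)^−84) = $937.14.
Loan B: monthly rate = 5.225%/12 = 0.0043542; payment = 65,000 × 0.0043542 / (1 − (1+0.0043542)^−84) = $925.59.
Monthly savings = $937.14 − $925.59 = $11.55.
Break-even = $200.00 / $11.55 = 17.32 → 18 months.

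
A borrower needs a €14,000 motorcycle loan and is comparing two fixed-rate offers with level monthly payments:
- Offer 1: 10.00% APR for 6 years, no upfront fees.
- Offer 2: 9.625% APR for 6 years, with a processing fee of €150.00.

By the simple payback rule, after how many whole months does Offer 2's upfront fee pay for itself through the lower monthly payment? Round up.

57 months

Offer 1: at 10.00% the monthly rate is 0.0083333, so the payment is 14,000 × 0.0083333 / (1 − 1.0083333^−72) = €259.36.
Offer 2: at 9.625% the monthly rate is 0.0080208, so the payment is 14,000 × 0.0080208 / (1 − 1.0080208^−72) = €256.72.
Monthly savings = €259.36 − €256.72 = €2.64.
Break-even = €150.00 / €2.64 = 56.82 → 57 months.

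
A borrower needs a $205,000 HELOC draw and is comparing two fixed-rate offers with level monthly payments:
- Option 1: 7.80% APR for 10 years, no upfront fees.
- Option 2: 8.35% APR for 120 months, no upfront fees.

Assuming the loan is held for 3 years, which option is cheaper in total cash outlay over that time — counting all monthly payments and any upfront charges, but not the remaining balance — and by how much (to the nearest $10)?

Option 1 by $2,150

Option 1: monthly rate = 7.8%/12 = 0.0065000; payment = 205,000 × 0.0065000 / (1 − (1+0.0065000)^−120) = $2,465.60.
Option 2: monthly rate = 8.35%/12 = 0.0069583; payment = 205,000 × 0.0069583 / (1 − (1+0.0069583)^−120) = $2,525.29.
Over 36 months: Option 1 costs 36 × $2,465.60 = $88,761.60; Option 2 costs 36 × $2,525.29 = $90,910.44.
Option 1 is cheaper by $90,910.44 − $88,761.60 = $2,148.84.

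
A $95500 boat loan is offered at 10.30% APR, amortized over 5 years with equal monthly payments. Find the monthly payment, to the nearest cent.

$2,043.22

At 10.30% the monthly rate is 0.0085833, so the payment is 95,500 × 0.0085833 / (1 − 1.0085833^−60) = $2,043.22.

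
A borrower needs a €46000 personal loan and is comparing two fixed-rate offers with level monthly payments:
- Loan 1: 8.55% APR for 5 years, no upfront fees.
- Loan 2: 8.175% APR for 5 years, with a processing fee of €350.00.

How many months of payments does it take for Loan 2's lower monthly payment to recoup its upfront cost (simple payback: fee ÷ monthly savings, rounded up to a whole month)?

Loan 1: monthly rate = 8.55%/12 = 0.0071250; payment = 46,000 × 0.0071250 / (1 − (1+0.0071250)^−60) = €944.87.
Loan 2: at 8.175% the monthly rate is 0.0068125, so the payment is 46,000 × 0.0068125 / (1 − 1.0068125^−60) = €936.57.
Monthly savings = €944.87 − €936.57 = €8.30.
Break-even = €350.00 / €8.30 = 42.17 → 43 months.

43 months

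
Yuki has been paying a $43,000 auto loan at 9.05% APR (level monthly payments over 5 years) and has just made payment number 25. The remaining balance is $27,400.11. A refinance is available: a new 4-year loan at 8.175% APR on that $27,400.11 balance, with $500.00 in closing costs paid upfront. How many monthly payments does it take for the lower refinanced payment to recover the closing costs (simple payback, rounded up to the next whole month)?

Current payment = 43,000 × 9.05%/12 / (1 − (1+0.0075417)^−60) = $893.65.
Refinanced payment = 27,400.11 × 0.0068125 / (1 − (1+0.0068125)^−48) = $671.17.
Monthly savings = $893.65 − $671.17 = $222.48.
Break-even = $500.00 / $222.48 = 2.25 → 3 months.

3 months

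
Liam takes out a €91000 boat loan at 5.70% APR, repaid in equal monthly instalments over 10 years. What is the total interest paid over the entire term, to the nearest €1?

At 5.70% the monthly rate is 0.0047500, so the payment is 91,000 × 0.0047500 / (1 − 1.0047500^−120) = €996.63.
Total paid = 120 × €996.63 = €119,595.60; interest = €119,595.60 − €91,000 = €28,595.60.

€28,596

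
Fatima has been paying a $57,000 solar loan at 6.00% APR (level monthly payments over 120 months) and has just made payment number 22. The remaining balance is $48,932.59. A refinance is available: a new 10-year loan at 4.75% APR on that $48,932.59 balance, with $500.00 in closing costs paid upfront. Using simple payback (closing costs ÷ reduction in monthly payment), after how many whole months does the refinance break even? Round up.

5 months

Current payment = 57,000 × 6%/12 / (1 − (1+0.0050000)^−120) = $632.82.
Refinanced payment = 48,932.59 × 0.0039583 / (1 − (1+0.0039583)^−120) = $513.05.
Monthly savings = $632.82 − $513.05 = $119.77.
Break-even = $500.00 / $119.77 = 4.17 → 5 months.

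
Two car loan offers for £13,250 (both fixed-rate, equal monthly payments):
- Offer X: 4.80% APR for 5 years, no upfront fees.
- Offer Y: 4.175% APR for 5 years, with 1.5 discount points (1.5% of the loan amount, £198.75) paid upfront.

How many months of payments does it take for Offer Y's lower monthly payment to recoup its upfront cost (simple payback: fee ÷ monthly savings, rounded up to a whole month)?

Offer X: at 4.80% the monthly rate is 0.0040000, so the payment is 13,250 × 0.0040000 / (1 − 1.0040000^−60) = £248.83.
Offer Y: monthly rate = 4.175%/12 = 0.0034792; payment = 13,250 × 0.0034792 / (1 − (1+0.0034792)^−60) = £245.07.
Monthly savings = £248.83 − £245.07 = £3.76.
Break-even = £198.75 / £3.76 = 52.86 → 53 months.

53 months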